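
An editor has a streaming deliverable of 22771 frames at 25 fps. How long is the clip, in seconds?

Running time = 22771 / (25) = 910.84 s.

910.84 seconds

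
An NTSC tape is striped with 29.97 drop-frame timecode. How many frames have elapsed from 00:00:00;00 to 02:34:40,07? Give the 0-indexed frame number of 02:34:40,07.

As if non-drop at 30 labels/s: (2 × 3600 + 34 × 60 + 40) × 30 + 7 = 278407.
Minute boundaries passed: 154; those not divisible by 10: 154 − 15 = 139; dropped labels = 2 × 139 = 278.
Actual frame index = 278407 − 278 = 278129.

278129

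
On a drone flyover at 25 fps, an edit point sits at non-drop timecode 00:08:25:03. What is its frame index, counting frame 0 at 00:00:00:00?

Total seconds to the label: (0 × 3600 + 8 × 60 + 25) = 505.
Frame index = 505 × 25 + 3 = 12628.

12628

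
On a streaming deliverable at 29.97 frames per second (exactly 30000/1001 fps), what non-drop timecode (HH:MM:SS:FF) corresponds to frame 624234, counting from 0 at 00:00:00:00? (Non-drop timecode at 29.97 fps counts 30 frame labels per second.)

05:46:47:24

624234 ÷ 30 = 20807 full seconds, remainder 24 frames.
20807 s = 5 h 46 min 47 s.
Timecode: 05:46:47:24.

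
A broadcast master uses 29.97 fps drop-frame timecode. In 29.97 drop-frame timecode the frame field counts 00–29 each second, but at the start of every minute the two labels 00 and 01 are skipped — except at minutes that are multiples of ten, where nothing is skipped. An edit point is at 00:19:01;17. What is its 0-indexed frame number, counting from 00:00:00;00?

Complete 10-minute blocks: 1, each 17982 frames → 17982.
Remaining 9 whole minutes in the current block: 1800 + 8 × 1798 = 16184 frames.
Within the current minute: 1 × 30 + 17 − 2 = 45 (labels ;00/;01 skipped at this minute). Total = 17982 + 16184 + 45 = 34211.

34211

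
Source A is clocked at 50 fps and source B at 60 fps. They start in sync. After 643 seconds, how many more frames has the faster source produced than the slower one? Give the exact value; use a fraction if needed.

A emits 50 × 643 = 32150 frames; B emits 60 × 643 = 38580.
Difference = 6430 frames; B is ahead of A.

6430 frames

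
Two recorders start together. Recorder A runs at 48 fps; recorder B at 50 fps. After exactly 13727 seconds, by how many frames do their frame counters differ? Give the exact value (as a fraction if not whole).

27454 frames

A emits 48 × 13727 = 658896 frames; B emits 50 × 13727 = 686350.
Difference = 27454 frames; B is ahead of A.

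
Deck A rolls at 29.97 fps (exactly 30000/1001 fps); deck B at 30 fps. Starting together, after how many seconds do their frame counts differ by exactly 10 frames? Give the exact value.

The gap grows by |30 − 30000/1001| = 30/1001 frames per second.
Time for a 10-frame gap: 10 ÷ (30/1001) = 1001/3 s.

1001/3 seconds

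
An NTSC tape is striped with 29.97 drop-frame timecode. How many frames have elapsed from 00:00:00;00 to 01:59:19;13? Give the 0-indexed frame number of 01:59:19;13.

214567

As if non-drop at 30 labels/s: (1 × 3600 + 59 × 60 + 19) × 30 + 13 = 214783.
Minute boundaries passed: 119; those not divisible by 10: 119 − 11 = 108; dropped labels = 2 × 108 = 216.
Actual frame index = 214783 − 216 = 214567.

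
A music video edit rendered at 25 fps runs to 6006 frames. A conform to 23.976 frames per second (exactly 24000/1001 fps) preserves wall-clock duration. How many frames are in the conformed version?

5760 frames

Target frames = source frames × (target rate / source rate) = 6006 × (24000/1001)/(25) = 6006 × 960/1001 = 5760.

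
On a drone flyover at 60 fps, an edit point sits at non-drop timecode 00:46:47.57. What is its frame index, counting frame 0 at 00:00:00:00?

frame 168477

Total seconds to the label: (0 × 3600 + 46 × 60 + 47) = 2807.
Frame index = 2807 × 60 + 57 = 168477.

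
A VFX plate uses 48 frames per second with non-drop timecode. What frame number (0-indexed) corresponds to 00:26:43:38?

76982

Total seconds to the label: (0 × 3600 + 26 × 60 + 43) = 1603.
Frame index = 1603 × 48 + 38 = 76982.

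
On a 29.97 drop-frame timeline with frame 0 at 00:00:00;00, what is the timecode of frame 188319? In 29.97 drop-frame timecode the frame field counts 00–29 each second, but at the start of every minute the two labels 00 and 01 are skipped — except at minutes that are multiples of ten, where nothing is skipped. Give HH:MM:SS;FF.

Each 10-minute DF block holds 10 × 60 × 30 − 9 × 2 = 17982 frames. 188319 ÷ 17982 → 10 full blocks, remainder 8499.
Within the partial block the first minute is 1800 frames and each further minute 1798, so 4 further minute boundaries passed. Total skipped labels = 18 × 10 + 2 × 4 = 188.
Non-drop label index = 188319 + 188 = 188507; at 30 labels/s that is 01:44:43:17, i.e. DF 01:44:43;17.

01:44:43;17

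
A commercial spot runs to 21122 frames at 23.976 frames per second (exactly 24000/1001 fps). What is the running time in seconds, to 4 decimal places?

Running time = 21122 × 1001/24000 = 10571561/12000 s ≈ 880.9634 s.

880.9634 seconds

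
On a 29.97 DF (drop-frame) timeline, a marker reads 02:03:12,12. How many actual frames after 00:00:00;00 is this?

221550

As if non-drop at 30 labels/s: (2 × 3600 + 3 × 60 + 12) × 30 + 12 = 221772.
Minute boundaries passed: 123; those not divisible by 10: 123 − 12 = 111; dropped labels = 2 × 111 = 222.
Actual frame index = 221772 − 222 = 221550.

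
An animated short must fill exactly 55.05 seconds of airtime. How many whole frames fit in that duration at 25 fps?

Frames = 55.05 × 25 = 5505/4 ≈ 1376.2500.
Complete frames: 1376.

1376 frames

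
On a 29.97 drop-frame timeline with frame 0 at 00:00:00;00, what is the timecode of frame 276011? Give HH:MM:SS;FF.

Ten DF minutes hold 17982 frames, so frame 276011 lies in block 15 (frames 269730–287711) with 6281 frames into that block.
The block's first minute is 1800 frames and the rest 1798 each; 6281 frames reaches minute 3, so 15 × 18 + 3 × 2 = 276 labels have been skipped so far.
Adding those back, label number 276011 + 276 = 276287 at 30 labels/s is 9209 s + 17 f = 2 h 33 min 29 s frame 17, i.e. 02:33:29;17.

02:33:29;17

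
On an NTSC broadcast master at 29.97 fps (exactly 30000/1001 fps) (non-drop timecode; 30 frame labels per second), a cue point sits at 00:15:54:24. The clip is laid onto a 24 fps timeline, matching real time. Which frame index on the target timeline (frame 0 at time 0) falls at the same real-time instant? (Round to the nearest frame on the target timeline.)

frame 22938

Source frame index: (0×3600 + 15×60 + 54) × 30 + 24 = 28644.
Real time: 28644 / (30000/1001) = 2389387/2500 s.
Target frame: (2389387/2500) × (24) = 14336322/625 ≈ 22938.115 → 22938.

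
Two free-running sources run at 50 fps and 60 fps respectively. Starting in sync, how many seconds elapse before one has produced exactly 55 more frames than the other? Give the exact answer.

5.5 seconds

The gap grows by |60 − 50| = 10 frames per second.
Time for a 55-frame gap: 55 ÷ (10) = 5.5 s.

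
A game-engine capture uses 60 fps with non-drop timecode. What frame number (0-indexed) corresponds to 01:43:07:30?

frame 371250

Total seconds to the label: (1 × 3600 + 43 × 60 + 7) = 6187.
Frame index = 6187 × 60 + 30 = 371250.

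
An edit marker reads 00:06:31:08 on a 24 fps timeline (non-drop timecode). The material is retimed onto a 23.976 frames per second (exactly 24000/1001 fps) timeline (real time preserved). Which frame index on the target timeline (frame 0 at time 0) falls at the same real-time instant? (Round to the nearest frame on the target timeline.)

Source frame index: (0×3600 + 6×60 + 31) × 24 + 8 = 9392.
Real time: 9392 / (24) = 1174/3 s.
Target frame: (1174/3) × (24000/1001) = 9392000/1001 ≈ 9382.617 → 9383.

frame 9383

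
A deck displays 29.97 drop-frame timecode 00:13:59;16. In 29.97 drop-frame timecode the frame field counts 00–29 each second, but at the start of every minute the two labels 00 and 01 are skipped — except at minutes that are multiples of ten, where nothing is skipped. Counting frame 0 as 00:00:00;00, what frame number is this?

25162

As if non-drop at 30 labels/s: (0 × 3600 + 13 × 60 + 59) × 30 + 16 = 25186.
Minute boundaries passed: 13; those not divisible by 10: 13 − 1 = 12; dropped labels = 2 × 12 = 24.
Actual frame index = 25186 − 24 = 25162.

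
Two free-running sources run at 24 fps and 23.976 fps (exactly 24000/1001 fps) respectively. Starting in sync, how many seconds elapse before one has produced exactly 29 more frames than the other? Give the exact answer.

29029/24 seconds

The gap grows by |24000/1001 − 24| = 24/1001 frames per second.
Time for a 29-frame gap: 29 ÷ (24/1001) = 29029/24 s.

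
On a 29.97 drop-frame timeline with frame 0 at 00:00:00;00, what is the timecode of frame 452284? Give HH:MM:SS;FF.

Ten DF minutes hold 17982 frames, so frame 452284 lies in block 25 (frames 449550–467531) with 2734 frames into that block.
The block's first minute is 1800 frames and the rest 1798 each; 2734 frames reaches minute 1, so 25 × 18 + 1 × 2 = 452 labels have been skipped so far.
Adding those back, label number 452284 + 452 = 452736 at 30 labels/s is 15091 s + 6 f = 4 h 11 min 31 s frame 6, i.e. 04:11:31;06.

04:11:31;06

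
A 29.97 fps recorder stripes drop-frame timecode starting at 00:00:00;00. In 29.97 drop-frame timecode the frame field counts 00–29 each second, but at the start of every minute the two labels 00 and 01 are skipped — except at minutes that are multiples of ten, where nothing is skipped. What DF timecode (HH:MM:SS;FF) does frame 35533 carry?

Ten DF minutes hold 17982 frames, so frame 35533 lies in block 1 (frames 17982–35963) with 17551 frames into that block.
The block's first minute is 1800 frames and the rest 1798 each; 17551 frames reaches minute 9, so 1 × 18 + 9 × 2 = 36 labels have been skipped so far.
Adding those back, label number 35533 + 36 = 35569 at 30 labels/s is 1185 s + 19 f = 0 h 19 min 45 s frame 19, i.e. 00:19:45;19.

00:19:45;19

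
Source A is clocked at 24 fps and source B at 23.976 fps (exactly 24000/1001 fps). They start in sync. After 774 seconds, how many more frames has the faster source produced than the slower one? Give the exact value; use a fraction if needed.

A emits 24 × 774 = 18576 frames; B emits 24000/1001 × 774 = 18576000/1001.
Difference = 18576/1001 frames (≈ 18.5574); B is behind A.

18576/1001 frames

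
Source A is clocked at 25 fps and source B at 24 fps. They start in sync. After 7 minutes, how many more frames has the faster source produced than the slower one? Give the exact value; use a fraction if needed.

420 frames

7 min = 420 s.
A emits 25 × 420 = 10500 frames; B emits 24 × 420 = 10080.
Difference = 420 frames; B is behind A.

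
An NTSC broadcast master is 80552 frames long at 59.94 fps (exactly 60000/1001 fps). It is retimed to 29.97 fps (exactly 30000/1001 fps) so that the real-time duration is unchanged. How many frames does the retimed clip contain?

40276 frames

Target frames = source frames × (target rate / source rate) = 80552 × (30000/1001)/(60000/1001) = 80552 × 1/2 = 40276.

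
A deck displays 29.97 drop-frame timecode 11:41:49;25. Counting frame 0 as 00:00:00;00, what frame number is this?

Complete 10-minute blocks: 70, each 17982 frames → 1258740.
Remaining 1 whole minute in the current block: 1800 + 0 × 1798 = 1800 frames.
Within the current minute: 49 × 30 + 25 − 2 = 1493 (labels ;00/;01 skipped at this minute). Total = 1258740 + 1800 + 1493 = 1262033.

1262033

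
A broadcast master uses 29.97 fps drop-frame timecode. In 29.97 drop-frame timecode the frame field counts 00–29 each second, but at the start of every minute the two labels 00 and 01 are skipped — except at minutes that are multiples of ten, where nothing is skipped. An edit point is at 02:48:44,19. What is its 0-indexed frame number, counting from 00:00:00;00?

303435

Complete 10-minute blocks: 16, each 17982 frames → 287712.
Remaining 8 whole minutes in the current block: 1800 + 7 × 1798 = 14386 frames.
Within the current minute: 44 × 30 + 19 − 2 = 1337 (labels ;00/;01 skipped at this minute). Total = 287712 + 14386 + 1337 = 303435.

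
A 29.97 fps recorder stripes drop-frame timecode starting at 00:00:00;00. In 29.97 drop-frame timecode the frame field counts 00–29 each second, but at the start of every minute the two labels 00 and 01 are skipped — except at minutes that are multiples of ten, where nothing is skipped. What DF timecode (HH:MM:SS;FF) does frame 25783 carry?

00:14:20;09

Each 10-minute DF block holds 10 × 60 × 30 − 9 × 2 = 17982 frames. 25783 ÷ 17982 → 1 full block, remainder 7801.
Within the partial block the first minute is 1800 frames and each further minute 1798, so 4 further minute boundaries passed. Total skipped labels = 18 × 1 + 2 × 4 = 26.
Non-drop label index = 25783 + 26 = 25809; at 30 labels/s that is 00:14:20:09, i.e. DF 00:14:20;09.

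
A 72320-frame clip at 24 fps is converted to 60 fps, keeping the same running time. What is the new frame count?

Target frames = source frames × (target rate / source rate) = 72320 × (60)/(24) = 72320 × 5/2 = 180800.

180800 frames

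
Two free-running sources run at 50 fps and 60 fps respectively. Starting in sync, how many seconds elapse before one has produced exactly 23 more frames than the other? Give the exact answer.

The gap grows by |60 − 50| = 10 frames per second.
Time for a 23-frame gap: 23 ÷ (10) = 2.3 s.

2.3 seconds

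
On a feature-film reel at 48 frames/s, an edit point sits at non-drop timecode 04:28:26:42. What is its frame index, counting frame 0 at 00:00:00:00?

Total seconds to the label: (4 × 3600 + 28 × 60 + 26) = 16106.
Frame index = 16106 × 48 + 42 = 773130.

773130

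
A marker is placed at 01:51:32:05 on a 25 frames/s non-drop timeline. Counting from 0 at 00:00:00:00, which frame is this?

167305

Total seconds to the label: (1 × 3600 + 51 × 60 + 32) = 6692.
Frame index = 6692 × 25 + 5 = 167305.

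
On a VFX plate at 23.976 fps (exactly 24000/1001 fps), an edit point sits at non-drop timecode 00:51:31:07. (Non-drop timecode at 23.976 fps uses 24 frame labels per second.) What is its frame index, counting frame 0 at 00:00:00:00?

74191

Total seconds to the label: (0 × 3600 + 51 × 60 + 31) = 3091.
Frame index = 3091 × 24 + 7 = 74191.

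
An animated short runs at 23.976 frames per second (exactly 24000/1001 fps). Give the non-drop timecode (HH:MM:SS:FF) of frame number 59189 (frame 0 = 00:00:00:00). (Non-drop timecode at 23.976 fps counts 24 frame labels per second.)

00:41:06:05

59189 ÷ 24 = 2466 full seconds, remainder 5 frames.
2466 s = 0 h 41 min 6 s.
Timecode: 00:41:06:05.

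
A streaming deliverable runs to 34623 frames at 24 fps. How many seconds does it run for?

Running time = 34623 / (24) = 1442.625 s.

1442.625 seconds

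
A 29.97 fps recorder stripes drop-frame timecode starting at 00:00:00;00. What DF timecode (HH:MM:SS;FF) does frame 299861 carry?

Ten DF minutes hold 17982 frames, so frame 299861 lies in block 16 (frames 287712–305693) with 12149 frames into that block.
The block's first minute is 1800 frames and the rest 1798 each; 12149 frames reaches minute 6, so 16 × 18 + 6 × 2 = 300 labels have been skipped so far.
Adding those back, label number 299861 + 300 = 300161 at 30 labels/s is 10005 s + 11 f = 2 h 46 min 45 s frame 11, i.e. 02:46:45;11.

02:46:45;11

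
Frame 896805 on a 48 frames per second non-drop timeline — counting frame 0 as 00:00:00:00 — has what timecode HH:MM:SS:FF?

896805 ÷ 48 = 18683 full seconds, remainder 21 frames.
18683 s = 5 h 11 min 23 s.
Timecode: 05:11:23:21.

05:11:23:21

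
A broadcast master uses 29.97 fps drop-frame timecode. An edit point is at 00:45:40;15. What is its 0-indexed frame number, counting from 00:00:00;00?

As if non-drop at 30 labels/s: (0 × 3600 + 45 × 60 + 40) × 30 + 15 = 82215.
Minute boundaries passed: 45; those not divisible by 10: 45 − 4 = 41; dropped labels = 2 × 41 = 82.
Actual frame index = 82215 − 82 = 82133.

82133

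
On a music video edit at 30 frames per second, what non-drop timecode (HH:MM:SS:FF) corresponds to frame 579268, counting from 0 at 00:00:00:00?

579268 ÷ 30 = 19308 full seconds, remainder 28 frames.
19308 s = 5 h 21 min 48 s.
Timecode: 05:21:48:28.

05:21:48:28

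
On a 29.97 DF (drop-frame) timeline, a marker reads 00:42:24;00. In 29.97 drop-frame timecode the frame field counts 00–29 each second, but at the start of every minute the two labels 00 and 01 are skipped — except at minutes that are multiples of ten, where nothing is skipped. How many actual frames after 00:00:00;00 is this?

76244

Complete 10-minute blocks: 4, each 17982 frames → 71928.
Remaining 2 whole minutes in the current block: 1800 + 1 × 1798 = 3598 frames.
Within the current minute: 24 × 30 + 0 − 2 = 718 (labels ;00/;01 skipped at this minute). Total = 71928 + 3598 + 718 = 76244.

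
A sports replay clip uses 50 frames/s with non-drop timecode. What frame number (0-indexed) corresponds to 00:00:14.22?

722

Total seconds to the label: (0 × 3600 + 0 × 60 + 14) = 14.
Frame index = 14 × 50 + 22 = 722.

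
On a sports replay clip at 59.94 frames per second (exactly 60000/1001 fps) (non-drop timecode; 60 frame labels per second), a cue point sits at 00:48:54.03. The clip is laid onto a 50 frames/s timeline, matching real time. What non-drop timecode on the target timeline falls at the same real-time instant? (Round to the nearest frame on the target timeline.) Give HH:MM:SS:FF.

Source frame index: (0×3600 + 48×60 + 54) × 60 + 3 = 176043.
Real time: 176043 / (60000/1001) = 58739681/20000 s.
Target frame: (58739681/20000) × (50) = 58739681/400 ≈ 146849.203 → 146849.
At 50 labels/s: frame 146849 → 00:48:56:49.

00:48:56:49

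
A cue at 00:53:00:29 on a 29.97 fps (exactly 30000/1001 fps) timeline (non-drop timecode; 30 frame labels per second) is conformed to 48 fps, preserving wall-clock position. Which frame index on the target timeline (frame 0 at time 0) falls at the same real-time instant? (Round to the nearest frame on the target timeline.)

Source frame index: (0×3600 + 53×60 + 0) × 30 + 29 = 95429.
Real time: 95429 / (30000/1001) = 95524429/30000 s.
Target frame: (95524429/30000) × (48) = 95524429/625 ≈ 152839.086 → 152839.

frame 152839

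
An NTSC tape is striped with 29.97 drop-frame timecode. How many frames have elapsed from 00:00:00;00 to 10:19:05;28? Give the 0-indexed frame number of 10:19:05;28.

1113262

As if non-drop at 30 labels/s: (10 × 3600 + 19 × 60 + 5) × 30 + 28 = 1114378.
Minute boundaries passed: 619; those not divisible by 10: 619 − 61 = 558; dropped labels = 2 × 558 = 1116.
Actual frame index = 1114378 − 1116 = 1113262.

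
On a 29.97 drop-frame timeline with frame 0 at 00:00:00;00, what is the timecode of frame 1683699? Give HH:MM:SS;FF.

Each 10-minute DF block holds 10 × 60 × 30 − 9 × 2 = 17982 frames. 1683699 ÷ 17982 → 93 full blocks, remainder 11373.
Within the partial block the first minute is 1800 frames and each further minute 1798, so 6 further minute boundaries passed. Total skipped labels = 18 × 93 + 2 × 6 = 1686.
Non-drop label index = 1683699 + 1686 = 1685385; at 30 labels/s that is 15:36:19:15, i.e. DF 15:36:19;15.

15:36:19;15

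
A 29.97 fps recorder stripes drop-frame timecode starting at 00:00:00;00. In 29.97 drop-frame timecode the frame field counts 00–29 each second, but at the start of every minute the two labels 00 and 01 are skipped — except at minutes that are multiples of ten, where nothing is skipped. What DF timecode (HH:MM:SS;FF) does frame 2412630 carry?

22:21:41;14

Ten DF minutes hold 17982 frames, so frame 2412630 lies in block 134 (frames 2409588–2427569) with 3042 frames into that block.
The block's first minute is 1800 frames and the rest 1798 each; 3042 frames reaches minute 1, so 134 × 18 + 1 × 2 = 2414 labels have been skipped so far.
Adding those back, label number 2412630 + 2414 = 2415044 at 30 labels/s is 80501 s + 14 f = 22 h 21 min 41 s frame 14, i.e. 22:21:41;14.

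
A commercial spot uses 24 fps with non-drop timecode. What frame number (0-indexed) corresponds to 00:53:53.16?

77608

Total seconds to the label: (0 × 3600 + 53 × 60 + 53) = 3233.
Frame index = 3233 × 24 + 16 = 77608.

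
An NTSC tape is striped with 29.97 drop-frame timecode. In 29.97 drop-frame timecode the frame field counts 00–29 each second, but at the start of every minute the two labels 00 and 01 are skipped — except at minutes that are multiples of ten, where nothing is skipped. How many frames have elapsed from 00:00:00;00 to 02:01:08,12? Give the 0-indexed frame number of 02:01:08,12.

217834

Complete 10-minute blocks: 12, each 17982 frames → 215784.
Remaining 1 whole minute in the current block: 1800 + 0 × 1798 = 1800 frames.
Within the current minute: 8 × 30 + 12 − 2 = 250 (labels ;00/;01 skipped at this minute). Total = 215784 + 1800 + 250 = 217834.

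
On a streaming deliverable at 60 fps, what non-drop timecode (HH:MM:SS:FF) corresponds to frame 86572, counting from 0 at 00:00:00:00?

86572 ÷ 60 = 1442 full seconds, remainder 52 frames.
1442 s = 0 h 24 min 2 s.
Timecode: 00:24:02:52.

00:24:02:52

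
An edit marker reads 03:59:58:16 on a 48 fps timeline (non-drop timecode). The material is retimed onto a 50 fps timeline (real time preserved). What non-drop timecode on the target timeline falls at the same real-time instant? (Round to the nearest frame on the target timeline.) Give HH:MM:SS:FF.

03:59:58:17

Source frame index: (3×3600 + 59×60 + 58) × 48 + 16 = 691120.
Real time: 691120 / (48) = 43195/3 s.
Target frame: (43195/3) × (50) = 2159750/3 ≈ 719916.667 → 719917.
At 50 labels/s: frame 719917 → 03:59:58:17.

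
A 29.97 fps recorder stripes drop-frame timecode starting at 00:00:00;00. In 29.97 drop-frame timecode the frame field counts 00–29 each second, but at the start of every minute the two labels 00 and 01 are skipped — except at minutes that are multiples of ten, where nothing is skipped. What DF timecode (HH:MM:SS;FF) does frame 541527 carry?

Ten DF minutes hold 17982 frames, so frame 541527 lies in block 30 (frames 539460–557441) with 2067 frames into that block.
The block's first minute is 1800 frames and the rest 1798 each; 2067 frames reaches minute 1, so 30 × 18 + 1 × 2 = 542 labels have been skipped so far.
Adding those back, label number 541527 + 542 = 542069 at 30 labels/s is 18068 s + 29 f = 5 h 1 min 8 s frame 29, i.e. 05:01:08;29.

05:01:08;29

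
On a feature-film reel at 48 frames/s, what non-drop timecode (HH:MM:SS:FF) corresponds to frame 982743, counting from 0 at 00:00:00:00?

05:41:13:39

982743 ÷ 48 = 20473 full seconds, remainder 39 frames.
20473 s = 5 h 41 min 13 s.
Timecode: 05:41:13:39.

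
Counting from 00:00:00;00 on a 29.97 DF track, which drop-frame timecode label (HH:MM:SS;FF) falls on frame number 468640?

Each 10-minute DF block holds 10 × 60 × 30 − 9 × 2 = 17982 frames. 468640 ÷ 17982 → 26 full blocks, remainder 1108.
Within the partial block the first minute is 1800 frames and each further minute 1798, so 0 further minute boundaries passed. Total skipped labels = 18 × 26 + 2 × 0 = 468.
Non-drop label index = 468640 + 468 = 469108; at 30 labels/s that is 04:20:36:28, i.e. DF 04:20:36;28.

04:20:36;28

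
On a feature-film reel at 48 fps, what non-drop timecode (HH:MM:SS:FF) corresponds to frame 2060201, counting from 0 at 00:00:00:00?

11:55:20:41

2060201 ÷ 48 = 42920 full seconds, remainder 41 frames.
42920 s = 11 h 55 min 20 s.
Timecode: 11:55:20:41.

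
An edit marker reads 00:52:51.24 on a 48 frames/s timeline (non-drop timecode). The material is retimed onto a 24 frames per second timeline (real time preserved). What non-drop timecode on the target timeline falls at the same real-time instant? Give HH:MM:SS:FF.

Source frame index: (0×3600 + 52×60 + 51) × 48 + 24 = 152232.
Real time: 152232 / (48) = 6343/2 s.
Target frame: (6343/2) × (24) = 76116.
At 24 labels/s: frame 76116 → 00:52:51:12.

00:52:51:12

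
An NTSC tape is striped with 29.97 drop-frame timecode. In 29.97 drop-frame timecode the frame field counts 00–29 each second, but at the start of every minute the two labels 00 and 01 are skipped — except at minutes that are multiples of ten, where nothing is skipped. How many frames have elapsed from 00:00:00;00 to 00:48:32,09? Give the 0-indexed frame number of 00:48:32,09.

87281

Complete 10-minute blocks: 4, each 17982 frames → 71928.
Remaining 8 whole minutes in the current block: 1800 + 7 × 1798 = 14386 frames.
Within the current minute: 32 × 30 + 9 − 2 = 967 (labels ;00/;01 skipped at this minute). Total = 71928 + 14386 + 967 = 87281.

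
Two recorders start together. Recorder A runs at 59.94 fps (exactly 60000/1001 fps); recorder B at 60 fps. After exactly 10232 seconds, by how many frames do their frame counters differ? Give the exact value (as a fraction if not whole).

613920/1001 frames

A emits 60000/1001 × 10232 = 613920000/1001 frames; B emits 60 × 10232 = 613920.
Difference = 613920/1001 frames (≈ 613.3067); B is ahead of A.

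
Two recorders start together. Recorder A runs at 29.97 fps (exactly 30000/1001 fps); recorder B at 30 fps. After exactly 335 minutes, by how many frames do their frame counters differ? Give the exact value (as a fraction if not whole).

335 min = 20100 s.
A emits 30000/1001 × 20100 = 603000000/1001 frames; B emits 30 × 20100 = 603000.
Difference = 603000/1001 frames (≈ 602.3976); B is ahead of A.

603000/1001 frames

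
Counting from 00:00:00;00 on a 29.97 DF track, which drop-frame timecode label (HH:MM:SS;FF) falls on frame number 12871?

00:07:09;15

Each 10-minute DF block holds 10 × 60 × 30 − 9 × 2 = 17982 frames. 12871 ÷ 17982 → 0 full blocks, remainder 12871.
Within the partial block the first minute is 1800 frames and each further minute 1798, so 7 further minute boundaries passed. Total skipped labels = 18 × 0 + 2 × 7 = 14.
Non-drop label index = 12871 + 14 = 12885; at 30 labels/s that is 00:07:09:15, i.e. DF 00:07:09;15.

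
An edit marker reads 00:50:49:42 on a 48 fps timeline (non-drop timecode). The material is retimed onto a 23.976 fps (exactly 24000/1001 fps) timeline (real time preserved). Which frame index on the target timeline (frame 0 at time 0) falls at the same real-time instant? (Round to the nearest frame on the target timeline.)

Source frame index: (0×3600 + 50×60 + 49) × 48 + 42 = 146394.
Real time: 146394 / (48) = 24399/8 s.
Target frame: (24399/8) × (24000/1001) = 73197000/1001 ≈ 73123.876 → 73124.

frame 73124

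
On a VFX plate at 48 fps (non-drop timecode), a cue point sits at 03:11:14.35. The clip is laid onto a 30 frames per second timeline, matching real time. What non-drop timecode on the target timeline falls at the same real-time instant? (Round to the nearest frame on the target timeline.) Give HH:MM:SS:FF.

Source frame index: (3×3600 + 11×60 + 14) × 48 + 35 = 550787.
Real time: 550787 / (48) = 550787/48 s.
Target frame: (550787/48) × (30) = 2753935/8 ≈ 344241.875 → 344242.
At 30 labels/s: frame 344242 → 03:11:14:22.

03:11:14:22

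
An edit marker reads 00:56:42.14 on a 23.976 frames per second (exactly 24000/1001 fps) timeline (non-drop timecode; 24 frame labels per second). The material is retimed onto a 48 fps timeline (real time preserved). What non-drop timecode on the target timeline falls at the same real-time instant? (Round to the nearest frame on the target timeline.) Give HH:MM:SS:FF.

Source frame index: (0×3600 + 56×60 + 42) × 24 + 14 = 81662.
Real time: 81662 / (24000/1001) = 40871831/12000 s.
Target frame: (40871831/12000) × (48) = 40871831/250 ≈ 163487.324 → 163487.
At 48 labels/s: frame 163487 → 00:56:45:47.

00:56:45:47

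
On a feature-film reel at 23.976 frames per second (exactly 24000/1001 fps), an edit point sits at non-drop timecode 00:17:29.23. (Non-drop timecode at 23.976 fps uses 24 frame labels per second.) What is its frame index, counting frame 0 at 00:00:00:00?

Total seconds to the label: (0 × 3600 + 17 × 60 + 29) = 1049.
Frame index = 1049 × 24 + 23 = 25199.

25199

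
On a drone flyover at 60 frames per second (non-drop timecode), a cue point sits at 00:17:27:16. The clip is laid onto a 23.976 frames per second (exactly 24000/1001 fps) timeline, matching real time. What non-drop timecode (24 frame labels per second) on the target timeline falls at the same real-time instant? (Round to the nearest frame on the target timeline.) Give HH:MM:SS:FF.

00:17:26:05

Source frame index: (0×3600 + 17×60 + 27) × 60 + 16 = 62836.
Real time: 62836 / (60) = 15709/15 s.
Target frame: (15709/15) × (24000/1001) = 25134400/1001 ≈ 25109.291 → 25109.
At 24 labels/s: frame 25109 → 00:17:26:05.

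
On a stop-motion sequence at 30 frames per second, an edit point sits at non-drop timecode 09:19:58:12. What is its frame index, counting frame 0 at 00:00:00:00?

frame 1007952

Total seconds to the label: (9 × 3600 + 19 × 60 + 58) = 33598.
Frame index = 33598 × 30 + 12 = 1007952.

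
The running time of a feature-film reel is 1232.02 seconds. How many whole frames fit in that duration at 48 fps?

Frames = 1232.02 × 48 = 1478424/25 ≈ 59136.9600.
Complete frames: 59136.

59136 frames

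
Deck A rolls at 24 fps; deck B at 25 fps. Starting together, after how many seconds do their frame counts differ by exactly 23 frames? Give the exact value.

23 seconds

The gap grows by |25 − 24| = 1 frame per second.
Time for a 23-frame gap: 23 ÷ (1) = 23 s.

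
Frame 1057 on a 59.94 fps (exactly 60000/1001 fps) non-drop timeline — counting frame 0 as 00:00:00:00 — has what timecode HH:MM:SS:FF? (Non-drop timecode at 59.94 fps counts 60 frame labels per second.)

1057 ÷ 60 = 17 full seconds, remainder 37 frames.
17 s = 0 h 0 min 17 s.
Timecode: 00:00:17:37.

00:00:17:37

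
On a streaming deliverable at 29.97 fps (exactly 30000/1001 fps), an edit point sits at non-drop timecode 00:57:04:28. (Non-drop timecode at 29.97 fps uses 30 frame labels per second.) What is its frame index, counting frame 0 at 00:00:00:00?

Total seconds to the label: (0 × 3600 + 57 × 60 + 4) = 3424.
Frame index = 3424 × 30 + 28 = 102748.

102748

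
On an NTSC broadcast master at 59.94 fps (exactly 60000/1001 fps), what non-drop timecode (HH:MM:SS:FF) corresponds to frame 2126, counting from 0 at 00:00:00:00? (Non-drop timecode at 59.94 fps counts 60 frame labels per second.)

2126 ÷ 60 = 35 full seconds, remainder 26 frames.
35 s = 0 h 0 min 35 s.
Timecode: 00:00:35:26.

00:00:35:26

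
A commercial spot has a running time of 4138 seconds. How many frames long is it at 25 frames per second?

Frames = 4138 × 25 = 103450.

103450 frames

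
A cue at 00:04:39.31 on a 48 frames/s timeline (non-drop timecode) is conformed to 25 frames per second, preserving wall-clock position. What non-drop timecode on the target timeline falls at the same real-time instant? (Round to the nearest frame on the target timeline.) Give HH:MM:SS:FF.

00:04:39:16

Source frame index: (0×3600 + 4×60 + 39) × 48 + 31 = 13423.
Real time: 13423 / (48) = 13423/48 s.
Target frame: (13423/48) × (25) = 335575/48 ≈ 6991.146 → 6991.
At 25 labels/s: frame 6991 → 00:04:39:16.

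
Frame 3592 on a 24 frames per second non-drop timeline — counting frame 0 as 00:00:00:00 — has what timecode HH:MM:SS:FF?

3592 ÷ 24 = 149 full seconds, remainder 16 frames.
149 s = 0 h 2 min 29 s.
Timecode: 00:02:29:16.

00:02:29:16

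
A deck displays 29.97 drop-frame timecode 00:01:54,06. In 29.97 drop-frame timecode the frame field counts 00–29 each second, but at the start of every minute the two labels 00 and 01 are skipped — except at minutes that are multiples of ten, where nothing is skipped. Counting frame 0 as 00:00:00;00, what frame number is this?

As if non-drop at 30 labels/s: (0 × 3600 + 1 × 60 + 54) × 30 + 6 = 3426.
Minute boundaries passed: 1; those not divisible by 10: 1 − 0 = 1; dropped labels = 2 × 1 = 2.
Actual frame index = 3426 − 2 = 3424.

3424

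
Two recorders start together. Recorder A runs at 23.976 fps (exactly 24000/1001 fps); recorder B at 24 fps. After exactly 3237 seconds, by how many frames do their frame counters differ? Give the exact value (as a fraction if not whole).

A emits 24000/1001 × 3237 = 5976000/77 frames; B emits 24 × 3237 = 77688.
Difference = 5976/77 frames (≈ 77.6104); B is ahead of A.

5976/77 frames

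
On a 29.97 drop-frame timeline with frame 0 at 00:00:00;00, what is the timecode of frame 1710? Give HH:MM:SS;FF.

00:00:57;00

Ten DF minutes hold 17982 frames, so frame 1710 lies in block 0 (frames 0–17981) with 1710 frames into that block.
The block's first minute is 1800 frames and the rest 1798 each; 1710 frames reaches minute 0, so 0 × 18 + 0 × 2 = 0 labels have been skipped so far.
Adding those back, label number 1710 + 0 = 1710 at 30 labels/s is 57 s + 0 f = 0 h 0 min 57 s frame 0, i.e. 00:00:57;00.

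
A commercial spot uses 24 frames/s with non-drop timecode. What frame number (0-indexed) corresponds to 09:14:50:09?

frame 798969

Total seconds to the label: (9 × 3600 + 14 × 60 + 50) = 33290.
Frame index = 33290 × 24 + 9 = 798969.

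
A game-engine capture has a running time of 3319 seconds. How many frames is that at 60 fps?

Frames = 3319 × 60 = 199140.

199140 frames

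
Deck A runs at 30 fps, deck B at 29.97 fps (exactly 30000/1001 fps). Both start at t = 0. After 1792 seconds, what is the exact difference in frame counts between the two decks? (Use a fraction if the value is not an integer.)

A emits 30 × 1792 = 53760 frames; B emits 30000/1001 × 1792 = 7680000/143.
Difference = 7680/143 frames (≈ 53.7063); B is behind A.

7680/143 frames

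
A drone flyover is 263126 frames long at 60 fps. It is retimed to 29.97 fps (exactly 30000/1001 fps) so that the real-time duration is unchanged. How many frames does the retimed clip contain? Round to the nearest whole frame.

131432 frames

Frames at target rate = 263126 × (30000/1001) / (60) = 131563000/1001 ≈ 131431.568.
Nearest whole frame: 131432.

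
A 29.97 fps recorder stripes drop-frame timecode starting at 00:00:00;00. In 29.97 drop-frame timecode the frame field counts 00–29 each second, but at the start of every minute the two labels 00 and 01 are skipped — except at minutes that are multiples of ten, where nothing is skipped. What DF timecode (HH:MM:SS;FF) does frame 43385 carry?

Each 10-minute DF block holds 10 × 60 × 30 − 9 × 2 = 17982 frames. 43385 ÷ 17982 → 2 full blocks, remainder 7421.
Within the partial block the first minute is 1800 frames and each further minute 1798, so 4 further minute boundaries passed. Total skipped labels = 18 × 2 + 2 × 4 = 44.
Non-drop label index = 43385 + 44 = 43429; at 30 labels/s that is 00:24:07:19, i.e. DF 00:24:07;19.

00:24:07;19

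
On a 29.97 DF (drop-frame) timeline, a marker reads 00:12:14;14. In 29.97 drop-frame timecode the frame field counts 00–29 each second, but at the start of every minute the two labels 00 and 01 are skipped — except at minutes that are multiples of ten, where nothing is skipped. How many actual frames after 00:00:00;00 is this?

Complete 10-minute blocks: 1, each 17982 frames → 17982.
Remaining 2 whole minutes in the current block: 1800 + 1 × 1798 = 3598 frames.
Within the current minute: 14 × 30 + 14 − 2 = 432 (labels ;00/;01 skipped at this minute). Total = 17982 + 3598 + 432 = 22012.

22012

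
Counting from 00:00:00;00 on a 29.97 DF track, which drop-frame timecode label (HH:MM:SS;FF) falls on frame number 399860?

03:42:22;00

Ten DF minutes hold 17982 frames, so frame 399860 lies in block 22 (frames 395604–413585) with 4256 frames into that block.
The block's first minute is 1800 frames and the rest 1798 each; 4256 frames reaches minute 2, so 22 × 18 + 2 × 2 = 400 labels have been skipped so far.
Adding those back, label number 399860 + 400 = 400260 at 30 labels/s is 13342 s + 0 f = 3 h 42 min 22 s frame 0, i.e. 03:42:22;00.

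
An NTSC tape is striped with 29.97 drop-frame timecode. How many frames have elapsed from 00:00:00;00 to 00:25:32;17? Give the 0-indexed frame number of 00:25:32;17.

As if non-drop at 30 labels/s: (0 × 3600 + 25 × 60 + 32) × 30 + 17 = 45977.
Minute boundaries passed: 25; those not divisible by 10: 25 − 2 = 23; dropped labels = 2 × 23 = 46.
Actual frame index = 45977 − 46 = 45931.

45931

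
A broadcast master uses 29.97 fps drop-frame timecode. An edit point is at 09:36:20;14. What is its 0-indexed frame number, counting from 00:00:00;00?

1036376

Complete 10-minute blocks: 57, each 17982 frames → 1024974.
Remaining 6 whole minutes in the current block: 1800 + 5 × 1798 = 10790 frames.
Within the current minute: 20 × 30 + 14 − 2 = 612 (labels ;00/;01 skipped at this minute). Total = 1024974 + 10790 + 612 = 1036376.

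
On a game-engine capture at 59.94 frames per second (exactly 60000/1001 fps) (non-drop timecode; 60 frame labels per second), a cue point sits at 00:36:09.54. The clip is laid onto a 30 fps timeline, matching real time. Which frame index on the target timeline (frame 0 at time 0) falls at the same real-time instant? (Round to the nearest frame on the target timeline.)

Source frame index: (0×3600 + 36×60 + 9) × 60 + 54 = 130194.
Real time: 130194 / (60000/1001) = 21720699/10000 s.
Target frame: (21720699/10000) × (30) = 65162097/1000 ≈ 65162.097 → 65162.

frame 65162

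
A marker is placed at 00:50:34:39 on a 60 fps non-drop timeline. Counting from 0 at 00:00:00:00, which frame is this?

Total seconds to the label: (0 × 3600 + 50 × 60 + 34) = 3034.
Frame index = 3034 × 60 + 39 = 182079.

182079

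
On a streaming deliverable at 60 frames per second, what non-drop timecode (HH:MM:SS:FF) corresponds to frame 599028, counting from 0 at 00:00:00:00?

599028 ÷ 60 = 9983 full seconds, remainder 48 frames.
9983 s = 2 h 46 min 23 s.
Timecode: 02:46:23:48.

02:46:23:48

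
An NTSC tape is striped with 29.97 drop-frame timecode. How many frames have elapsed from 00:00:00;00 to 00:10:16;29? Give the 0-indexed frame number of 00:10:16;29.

As if non-drop at 30 labels/s: (0 × 3600 + 10 × 60 + 16) × 30 + 29 = 18509.
Minute boundaries passed: 10; those not divisible by 10: 10 − 1 = 9; dropped labels = 2 × 9 = 18.
Actual frame index = 18509 − 18 = 18491.

18491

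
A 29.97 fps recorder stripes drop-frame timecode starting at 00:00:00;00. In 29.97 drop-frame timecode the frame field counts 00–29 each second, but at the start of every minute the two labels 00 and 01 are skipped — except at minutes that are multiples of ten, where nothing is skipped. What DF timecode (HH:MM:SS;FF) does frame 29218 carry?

Each 10-minute DF block holds 10 × 60 × 30 − 9 × 2 = 17982 frames. 29218 ÷ 17982 → 1 full block, remainder 11236.
Within the partial block the first minute is 1800 frames and each further minute 1798, so 6 further minute boundaries passed. Total skipped labels = 18 × 1 + 2 × 6 = 30.
Non-drop label index = 29218 + 30 = 29248; at 30 labels/s that is 00:16:14:28, i.e. DF 00:16:14;28.

00:16:14;28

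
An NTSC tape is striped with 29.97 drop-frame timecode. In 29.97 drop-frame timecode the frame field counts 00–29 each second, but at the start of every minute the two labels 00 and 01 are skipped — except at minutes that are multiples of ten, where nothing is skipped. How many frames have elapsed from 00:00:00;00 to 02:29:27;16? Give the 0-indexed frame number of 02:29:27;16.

268756

As if non-drop at 30 labels/s: (2 × 3600 + 29 × 60 + 27) × 30 + 16 = 269026.
Minute boundaries passed: 149; those not divisible by 10: 149 − 14 = 135; dropped labels = 2 × 135 = 270.
Actual frame index = 269026 − 270 = 268756.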